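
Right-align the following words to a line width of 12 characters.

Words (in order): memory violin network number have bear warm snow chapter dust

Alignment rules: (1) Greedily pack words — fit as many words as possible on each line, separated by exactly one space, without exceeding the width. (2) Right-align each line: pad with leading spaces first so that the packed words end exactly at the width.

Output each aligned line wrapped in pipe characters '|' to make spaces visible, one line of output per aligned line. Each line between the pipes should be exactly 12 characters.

Line 1: ['memory'] (min_width=6, slack=6)
Line 2: ['violin'] (min_width=6, slack=6)
Line 3: ['network'] (min_width=7, slack=5)
Line 4: ['number', 'have'] (min_width=11, slack=1)
Line 5: ['bear', 'warm'] (min_width=9, slack=3)
Line 6: ['snow', 'chapter'] (min_width=12, slack=0)
Line 7: ['dust'] (min_width=4, slack=8)

Answer: |      memory|
|      violin|
|     network|
| number have|
|   bear warm|
|snow chapter|
|        dust|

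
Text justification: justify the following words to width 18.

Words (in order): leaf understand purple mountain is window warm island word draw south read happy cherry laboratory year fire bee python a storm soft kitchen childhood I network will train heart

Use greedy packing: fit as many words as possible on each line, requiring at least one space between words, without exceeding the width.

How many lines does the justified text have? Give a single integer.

Line 1: ['leaf', 'understand'] (min_width=15, slack=3)
Line 2: ['purple', 'mountain', 'is'] (min_width=18, slack=0)
Line 3: ['window', 'warm', 'island'] (min_width=18, slack=0)
Line 4: ['word', 'draw', 'south'] (min_width=15, slack=3)
Line 5: ['read', 'happy', 'cherry'] (min_width=17, slack=1)
Line 6: ['laboratory', 'year'] (min_width=15, slack=3)
Line 7: ['fire', 'bee', 'python', 'a'] (min_width=17, slack=1)
Line 8: ['storm', 'soft', 'kitchen'] (min_width=18, slack=0)
Line 9: ['childhood', 'I'] (min_width=11, slack=7)
Line 10: ['network', 'will', 'train'] (min_width=18, slack=0)
Line 11: ['heart'] (min_width=5, slack=13)
Total lines: 11

Answer: 11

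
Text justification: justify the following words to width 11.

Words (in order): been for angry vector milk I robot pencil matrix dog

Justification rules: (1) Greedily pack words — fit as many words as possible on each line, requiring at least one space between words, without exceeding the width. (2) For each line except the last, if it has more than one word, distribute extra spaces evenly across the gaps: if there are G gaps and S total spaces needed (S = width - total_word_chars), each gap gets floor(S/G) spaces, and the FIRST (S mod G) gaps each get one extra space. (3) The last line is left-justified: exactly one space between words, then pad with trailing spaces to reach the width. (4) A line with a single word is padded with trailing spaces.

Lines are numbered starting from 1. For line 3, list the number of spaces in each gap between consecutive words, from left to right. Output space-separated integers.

Line 1: ['been', 'for'] (min_width=8, slack=3)
Line 2: ['angry'] (min_width=5, slack=6)
Line 3: ['vector', 'milk'] (min_width=11, slack=0)
Line 4: ['I', 'robot'] (min_width=7, slack=4)
Line 5: ['pencil'] (min_width=6, slack=5)
Line 6: ['matrix', 'dog'] (min_width=10, slack=1)

Answer: 1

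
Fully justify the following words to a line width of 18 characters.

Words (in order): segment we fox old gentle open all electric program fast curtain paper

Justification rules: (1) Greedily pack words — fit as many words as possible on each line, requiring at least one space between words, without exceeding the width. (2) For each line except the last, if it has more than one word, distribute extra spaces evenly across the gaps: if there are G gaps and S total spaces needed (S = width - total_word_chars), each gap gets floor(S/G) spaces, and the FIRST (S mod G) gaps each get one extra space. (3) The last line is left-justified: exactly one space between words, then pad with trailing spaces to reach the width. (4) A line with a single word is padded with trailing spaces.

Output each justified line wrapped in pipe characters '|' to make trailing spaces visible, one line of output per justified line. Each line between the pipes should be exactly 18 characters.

Answer: |segment we fox old|
|gentle   open  all|
|electric   program|
|fast curtain paper|

Derivation:
Line 1: ['segment', 'we', 'fox', 'old'] (min_width=18, slack=0)
Line 2: ['gentle', 'open', 'all'] (min_width=15, slack=3)
Line 3: ['electric', 'program'] (min_width=16, slack=2)
Line 4: ['fast', 'curtain', 'paper'] (min_width=18, slack=0)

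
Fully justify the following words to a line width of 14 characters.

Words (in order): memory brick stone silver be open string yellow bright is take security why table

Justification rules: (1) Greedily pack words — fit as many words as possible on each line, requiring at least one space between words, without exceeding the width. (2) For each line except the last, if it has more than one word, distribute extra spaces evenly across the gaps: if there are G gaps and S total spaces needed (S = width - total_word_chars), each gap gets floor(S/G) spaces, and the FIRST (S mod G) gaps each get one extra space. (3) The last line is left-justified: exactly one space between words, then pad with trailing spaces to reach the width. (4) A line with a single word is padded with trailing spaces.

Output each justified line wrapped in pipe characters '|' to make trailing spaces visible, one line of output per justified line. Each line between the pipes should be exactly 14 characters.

Line 1: ['memory', 'brick'] (min_width=12, slack=2)
Line 2: ['stone', 'silver'] (min_width=12, slack=2)
Line 3: ['be', 'open', 'string'] (min_width=14, slack=0)
Line 4: ['yellow', 'bright'] (min_width=13, slack=1)
Line 5: ['is', 'take'] (min_width=7, slack=7)
Line 6: ['security', 'why'] (min_width=12, slack=2)
Line 7: ['table'] (min_width=5, slack=9)

Answer: |memory   brick|
|stone   silver|
|be open string|
|yellow  bright|
|is        take|
|security   why|
|table         |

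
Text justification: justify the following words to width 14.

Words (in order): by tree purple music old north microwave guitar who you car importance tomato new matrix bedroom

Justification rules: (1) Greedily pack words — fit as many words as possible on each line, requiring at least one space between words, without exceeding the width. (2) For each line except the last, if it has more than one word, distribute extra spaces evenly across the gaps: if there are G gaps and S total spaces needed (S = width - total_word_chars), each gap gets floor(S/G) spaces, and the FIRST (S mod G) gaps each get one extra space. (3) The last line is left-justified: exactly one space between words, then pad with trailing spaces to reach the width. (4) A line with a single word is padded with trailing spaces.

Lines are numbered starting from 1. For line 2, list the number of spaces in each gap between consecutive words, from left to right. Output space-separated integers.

Answer: 6

Derivation:
Line 1: ['by', 'tree', 'purple'] (min_width=14, slack=0)
Line 2: ['music', 'old'] (min_width=9, slack=5)
Line 3: ['north'] (min_width=5, slack=9)
Line 4: ['microwave'] (min_width=9, slack=5)
Line 5: ['guitar', 'who', 'you'] (min_width=14, slack=0)
Line 6: ['car', 'importance'] (min_width=14, slack=0)
Line 7: ['tomato', 'new'] (min_width=10, slack=4)
Line 8: ['matrix', 'bedroom'] (min_width=14, slack=0)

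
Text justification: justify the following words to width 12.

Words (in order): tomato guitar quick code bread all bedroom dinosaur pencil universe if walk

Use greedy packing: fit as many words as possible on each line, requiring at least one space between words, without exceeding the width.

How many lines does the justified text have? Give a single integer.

Answer: 8

Derivation:
Line 1: ['tomato'] (min_width=6, slack=6)
Line 2: ['guitar', 'quick'] (min_width=12, slack=0)
Line 3: ['code', 'bread'] (min_width=10, slack=2)
Line 4: ['all', 'bedroom'] (min_width=11, slack=1)
Line 5: ['dinosaur'] (min_width=8, slack=4)
Line 6: ['pencil'] (min_width=6, slack=6)
Line 7: ['universe', 'if'] (min_width=11, slack=1)
Line 8: ['walk'] (min_width=4, slack=8)
Total lines: 8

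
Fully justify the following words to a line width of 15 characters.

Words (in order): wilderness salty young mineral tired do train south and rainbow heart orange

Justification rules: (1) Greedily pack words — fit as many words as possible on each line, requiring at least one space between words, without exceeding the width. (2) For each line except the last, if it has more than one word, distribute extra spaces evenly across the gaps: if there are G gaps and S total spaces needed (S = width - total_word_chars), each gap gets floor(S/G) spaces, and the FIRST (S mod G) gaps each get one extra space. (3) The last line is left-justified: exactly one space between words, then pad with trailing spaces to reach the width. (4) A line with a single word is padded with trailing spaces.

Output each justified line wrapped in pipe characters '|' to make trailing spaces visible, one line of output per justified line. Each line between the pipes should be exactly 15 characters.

Answer: |wilderness     |
|salty     young|
|mineral   tired|
|do  train south|
|and     rainbow|
|heart orange   |

Derivation:
Line 1: ['wilderness'] (min_width=10, slack=5)
Line 2: ['salty', 'young'] (min_width=11, slack=4)
Line 3: ['mineral', 'tired'] (min_width=13, slack=2)
Line 4: ['do', 'train', 'south'] (min_width=14, slack=1)
Line 5: ['and', 'rainbow'] (min_width=11, slack=4)
Line 6: ['heart', 'orange'] (min_width=12, slack=3)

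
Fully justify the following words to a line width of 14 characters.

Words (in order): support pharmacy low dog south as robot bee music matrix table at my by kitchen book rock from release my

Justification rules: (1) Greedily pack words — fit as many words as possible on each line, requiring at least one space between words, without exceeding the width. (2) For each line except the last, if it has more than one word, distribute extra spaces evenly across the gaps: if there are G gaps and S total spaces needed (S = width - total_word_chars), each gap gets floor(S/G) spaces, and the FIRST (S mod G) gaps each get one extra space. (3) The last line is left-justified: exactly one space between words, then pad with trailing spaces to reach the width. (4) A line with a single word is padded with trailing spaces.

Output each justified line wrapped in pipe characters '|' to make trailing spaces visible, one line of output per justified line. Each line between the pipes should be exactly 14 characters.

Line 1: ['support'] (min_width=7, slack=7)
Line 2: ['pharmacy', 'low'] (min_width=12, slack=2)
Line 3: ['dog', 'south', 'as'] (min_width=12, slack=2)
Line 4: ['robot', 'bee'] (min_width=9, slack=5)
Line 5: ['music', 'matrix'] (min_width=12, slack=2)
Line 6: ['table', 'at', 'my', 'by'] (min_width=14, slack=0)
Line 7: ['kitchen', 'book'] (min_width=12, slack=2)
Line 8: ['rock', 'from'] (min_width=9, slack=5)
Line 9: ['release', 'my'] (min_width=10, slack=4)

Answer: |support       |
|pharmacy   low|
|dog  south  as|
|robot      bee|
|music   matrix|
|table at my by|
|kitchen   book|
|rock      from|
|release my    |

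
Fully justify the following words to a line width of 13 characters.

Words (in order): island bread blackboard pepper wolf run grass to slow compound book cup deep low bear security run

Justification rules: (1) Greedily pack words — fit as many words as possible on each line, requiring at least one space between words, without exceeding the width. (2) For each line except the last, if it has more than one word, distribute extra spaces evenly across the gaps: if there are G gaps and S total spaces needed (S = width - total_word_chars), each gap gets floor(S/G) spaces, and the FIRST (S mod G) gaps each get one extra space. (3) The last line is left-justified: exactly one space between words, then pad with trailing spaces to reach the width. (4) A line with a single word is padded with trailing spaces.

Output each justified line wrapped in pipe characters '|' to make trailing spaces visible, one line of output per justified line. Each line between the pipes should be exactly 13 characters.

Line 1: ['island', 'bread'] (min_width=12, slack=1)
Line 2: ['blackboard'] (min_width=10, slack=3)
Line 3: ['pepper', 'wolf'] (min_width=11, slack=2)
Line 4: ['run', 'grass', 'to'] (min_width=12, slack=1)
Line 5: ['slow', 'compound'] (min_width=13, slack=0)
Line 6: ['book', 'cup', 'deep'] (min_width=13, slack=0)
Line 7: ['low', 'bear'] (min_width=8, slack=5)
Line 8: ['security', 'run'] (min_width=12, slack=1)

Answer: |island  bread|
|blackboard   |
|pepper   wolf|
|run  grass to|
|slow compound|
|book cup deep|
|low      bear|
|security run |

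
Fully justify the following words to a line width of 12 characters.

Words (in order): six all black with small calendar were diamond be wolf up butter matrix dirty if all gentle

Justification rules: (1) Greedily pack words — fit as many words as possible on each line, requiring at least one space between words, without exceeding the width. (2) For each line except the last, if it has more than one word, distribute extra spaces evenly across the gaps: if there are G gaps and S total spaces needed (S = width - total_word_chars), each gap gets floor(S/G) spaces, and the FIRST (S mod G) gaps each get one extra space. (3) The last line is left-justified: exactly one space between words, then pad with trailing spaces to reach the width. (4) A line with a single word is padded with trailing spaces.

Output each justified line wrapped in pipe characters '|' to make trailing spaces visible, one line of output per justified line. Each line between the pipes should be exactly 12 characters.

Answer: |six      all|
|black   with|
|small       |
|calendar    |
|were diamond|
|be  wolf  up|
|butter      |
|matrix dirty|
|if       all|
|gentle      |

Derivation:
Line 1: ['six', 'all'] (min_width=7, slack=5)
Line 2: ['black', 'with'] (min_width=10, slack=2)
Line 3: ['small'] (min_width=5, slack=7)
Line 4: ['calendar'] (min_width=8, slack=4)
Line 5: ['were', 'diamond'] (min_width=12, slack=0)
Line 6: ['be', 'wolf', 'up'] (min_width=10, slack=2)
Line 7: ['butter'] (min_width=6, slack=6)
Line 8: ['matrix', 'dirty'] (min_width=12, slack=0)
Line 9: ['if', 'all'] (min_width=6, slack=6)
Line 10: ['gentle'] (min_width=6, slack=6)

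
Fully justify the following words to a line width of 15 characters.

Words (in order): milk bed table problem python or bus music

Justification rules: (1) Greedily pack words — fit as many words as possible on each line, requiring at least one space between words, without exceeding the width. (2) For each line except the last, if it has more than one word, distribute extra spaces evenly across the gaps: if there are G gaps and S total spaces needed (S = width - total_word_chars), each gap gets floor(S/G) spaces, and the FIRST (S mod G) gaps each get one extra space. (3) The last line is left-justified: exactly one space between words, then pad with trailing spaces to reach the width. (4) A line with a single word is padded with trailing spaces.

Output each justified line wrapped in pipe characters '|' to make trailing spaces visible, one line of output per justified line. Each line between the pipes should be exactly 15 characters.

Answer: |milk  bed table|
|problem  python|
|or bus music   |

Derivation:
Line 1: ['milk', 'bed', 'table'] (min_width=14, slack=1)
Line 2: ['problem', 'python'] (min_width=14, slack=1)
Line 3: ['or', 'bus', 'music'] (min_width=12, slack=3)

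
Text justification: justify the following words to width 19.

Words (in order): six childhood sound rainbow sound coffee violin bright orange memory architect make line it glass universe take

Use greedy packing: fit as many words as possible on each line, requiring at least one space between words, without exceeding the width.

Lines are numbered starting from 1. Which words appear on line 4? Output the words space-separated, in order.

Line 1: ['six', 'childhood', 'sound'] (min_width=19, slack=0)
Line 2: ['rainbow', 'sound'] (min_width=13, slack=6)
Line 3: ['coffee', 'violin'] (min_width=13, slack=6)
Line 4: ['bright', 'orange'] (min_width=13, slack=6)
Line 5: ['memory', 'architect'] (min_width=16, slack=3)
Line 6: ['make', 'line', 'it', 'glass'] (min_width=18, slack=1)
Line 7: ['universe', 'take'] (min_width=13, slack=6)

Answer: bright orange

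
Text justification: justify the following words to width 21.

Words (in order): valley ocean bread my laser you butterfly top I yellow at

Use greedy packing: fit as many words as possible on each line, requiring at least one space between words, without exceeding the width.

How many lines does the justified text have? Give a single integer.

Answer: 3

Derivation:
Line 1: ['valley', 'ocean', 'bread', 'my'] (min_width=21, slack=0)
Line 2: ['laser', 'you', 'butterfly'] (min_width=19, slack=2)
Line 3: ['top', 'I', 'yellow', 'at'] (min_width=15, slack=6)
Total lines: 3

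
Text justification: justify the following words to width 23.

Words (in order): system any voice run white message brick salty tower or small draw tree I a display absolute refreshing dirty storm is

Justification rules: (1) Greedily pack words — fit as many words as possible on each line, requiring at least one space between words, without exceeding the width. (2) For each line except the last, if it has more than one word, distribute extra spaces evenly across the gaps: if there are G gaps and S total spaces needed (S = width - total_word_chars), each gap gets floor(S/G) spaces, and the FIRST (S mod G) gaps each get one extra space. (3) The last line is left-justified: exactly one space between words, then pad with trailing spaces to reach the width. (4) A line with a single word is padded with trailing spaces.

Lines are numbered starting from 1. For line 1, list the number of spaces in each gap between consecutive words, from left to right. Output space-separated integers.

Line 1: ['system', 'any', 'voice', 'run'] (min_width=20, slack=3)
Line 2: ['white', 'message', 'brick'] (min_width=19, slack=4)
Line 3: ['salty', 'tower', 'or', 'small'] (min_width=20, slack=3)
Line 4: ['draw', 'tree', 'I', 'a', 'display'] (min_width=21, slack=2)
Line 5: ['absolute', 'refreshing'] (min_width=19, slack=4)
Line 6: ['dirty', 'storm', 'is'] (min_width=14, slack=9)

Answer: 2 2 2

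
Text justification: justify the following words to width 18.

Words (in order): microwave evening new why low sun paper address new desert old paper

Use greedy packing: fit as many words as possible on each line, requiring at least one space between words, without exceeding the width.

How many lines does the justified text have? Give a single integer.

Line 1: ['microwave', 'evening'] (min_width=17, slack=1)
Line 2: ['new', 'why', 'low', 'sun'] (min_width=15, slack=3)
Line 3: ['paper', 'address', 'new'] (min_width=17, slack=1)
Line 4: ['desert', 'old', 'paper'] (min_width=16, slack=2)
Total lines: 4

Answer: 4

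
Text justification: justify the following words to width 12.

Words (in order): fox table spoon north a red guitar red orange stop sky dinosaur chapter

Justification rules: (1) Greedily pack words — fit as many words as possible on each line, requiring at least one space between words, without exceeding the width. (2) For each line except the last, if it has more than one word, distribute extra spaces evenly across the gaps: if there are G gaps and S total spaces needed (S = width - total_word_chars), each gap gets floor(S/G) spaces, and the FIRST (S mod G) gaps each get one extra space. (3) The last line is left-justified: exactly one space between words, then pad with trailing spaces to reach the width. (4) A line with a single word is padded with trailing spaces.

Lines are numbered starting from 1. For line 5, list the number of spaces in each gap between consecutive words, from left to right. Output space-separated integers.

Line 1: ['fox', 'table'] (min_width=9, slack=3)
Line 2: ['spoon', 'north'] (min_width=11, slack=1)
Line 3: ['a', 'red', 'guitar'] (min_width=12, slack=0)
Line 4: ['red', 'orange'] (min_width=10, slack=2)
Line 5: ['stop', 'sky'] (min_width=8, slack=4)
Line 6: ['dinosaur'] (min_width=8, slack=4)
Line 7: ['chapter'] (min_width=7, slack=5)

Answer: 5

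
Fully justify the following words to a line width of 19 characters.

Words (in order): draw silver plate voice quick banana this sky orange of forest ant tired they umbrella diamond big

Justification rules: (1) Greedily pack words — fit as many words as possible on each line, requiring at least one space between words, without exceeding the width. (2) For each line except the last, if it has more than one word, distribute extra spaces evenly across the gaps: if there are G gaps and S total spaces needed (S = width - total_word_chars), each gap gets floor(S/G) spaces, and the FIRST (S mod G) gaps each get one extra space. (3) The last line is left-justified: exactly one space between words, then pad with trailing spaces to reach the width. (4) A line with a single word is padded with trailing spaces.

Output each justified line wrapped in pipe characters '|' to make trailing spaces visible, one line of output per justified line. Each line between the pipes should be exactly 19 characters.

Answer: |draw  silver  plate|
|voice  quick banana|
|this  sky orange of|
|forest   ant  tired|
|they       umbrella|
|diamond big        |

Derivation:
Line 1: ['draw', 'silver', 'plate'] (min_width=17, slack=2)
Line 2: ['voice', 'quick', 'banana'] (min_width=18, slack=1)
Line 3: ['this', 'sky', 'orange', 'of'] (min_width=18, slack=1)
Line 4: ['forest', 'ant', 'tired'] (min_width=16, slack=3)
Line 5: ['they', 'umbrella'] (min_width=13, slack=6)
Line 6: ['diamond', 'big'] (min_width=11, slack=8)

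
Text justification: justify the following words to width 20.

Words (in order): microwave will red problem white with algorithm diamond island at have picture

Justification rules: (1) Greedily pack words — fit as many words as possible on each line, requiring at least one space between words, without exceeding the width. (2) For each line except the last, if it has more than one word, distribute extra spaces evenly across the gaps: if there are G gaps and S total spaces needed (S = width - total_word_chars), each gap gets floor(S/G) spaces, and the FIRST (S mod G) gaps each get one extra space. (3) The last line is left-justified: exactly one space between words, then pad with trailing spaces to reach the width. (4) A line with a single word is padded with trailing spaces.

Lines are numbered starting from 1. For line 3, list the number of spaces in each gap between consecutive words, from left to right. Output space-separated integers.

Line 1: ['microwave', 'will', 'red'] (min_width=18, slack=2)
Line 2: ['problem', 'white', 'with'] (min_width=18, slack=2)
Line 3: ['algorithm', 'diamond'] (min_width=17, slack=3)
Line 4: ['island', 'at', 'have'] (min_width=14, slack=6)
Line 5: ['picture'] (min_width=7, slack=13)

Answer: 4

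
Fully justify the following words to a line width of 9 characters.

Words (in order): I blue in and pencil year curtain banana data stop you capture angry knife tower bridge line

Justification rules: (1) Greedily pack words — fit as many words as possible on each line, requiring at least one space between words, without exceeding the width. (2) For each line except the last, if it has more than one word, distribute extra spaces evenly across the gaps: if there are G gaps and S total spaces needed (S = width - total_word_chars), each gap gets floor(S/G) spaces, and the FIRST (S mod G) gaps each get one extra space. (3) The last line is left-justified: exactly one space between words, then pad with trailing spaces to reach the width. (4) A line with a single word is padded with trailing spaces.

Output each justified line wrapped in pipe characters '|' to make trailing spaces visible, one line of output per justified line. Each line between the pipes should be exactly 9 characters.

Line 1: ['I', 'blue', 'in'] (min_width=9, slack=0)
Line 2: ['and'] (min_width=3, slack=6)
Line 3: ['pencil'] (min_width=6, slack=3)
Line 4: ['year'] (min_width=4, slack=5)
Line 5: ['curtain'] (min_width=7, slack=2)
Line 6: ['banana'] (min_width=6, slack=3)
Line 7: ['data', 'stop'] (min_width=9, slack=0)
Line 8: ['you'] (min_width=3, slack=6)
Line 9: ['capture'] (min_width=7, slack=2)
Line 10: ['angry'] (min_width=5, slack=4)
Line 11: ['knife'] (min_width=5, slack=4)
Line 12: ['tower'] (min_width=5, slack=4)
Line 13: ['bridge'] (min_width=6, slack=3)
Line 14: ['line'] (min_width=4, slack=5)

Answer: |I blue in|
|and      |
|pencil   |
|year     |
|curtain  |
|banana   |
|data stop|
|you      |
|capture  |
|angry    |
|knife    |
|tower    |
|bridge   |
|line     |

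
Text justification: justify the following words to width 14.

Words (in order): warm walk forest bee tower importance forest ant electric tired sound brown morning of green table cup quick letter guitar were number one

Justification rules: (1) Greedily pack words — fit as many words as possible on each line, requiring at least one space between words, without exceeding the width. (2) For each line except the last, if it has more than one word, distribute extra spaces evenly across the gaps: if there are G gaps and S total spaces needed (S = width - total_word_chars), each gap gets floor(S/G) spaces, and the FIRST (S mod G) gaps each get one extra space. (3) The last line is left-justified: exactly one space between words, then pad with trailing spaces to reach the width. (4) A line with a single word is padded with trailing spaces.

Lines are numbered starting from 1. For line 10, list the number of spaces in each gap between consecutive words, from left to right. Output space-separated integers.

Answer: 6

Derivation:
Line 1: ['warm', 'walk'] (min_width=9, slack=5)
Line 2: ['forest', 'bee'] (min_width=10, slack=4)
Line 3: ['tower'] (min_width=5, slack=9)
Line 4: ['importance'] (min_width=10, slack=4)
Line 5: ['forest', 'ant'] (min_width=10, slack=4)
Line 6: ['electric', 'tired'] (min_width=14, slack=0)
Line 7: ['sound', 'brown'] (min_width=11, slack=3)
Line 8: ['morning', 'of'] (min_width=10, slack=4)
Line 9: ['green', 'table'] (min_width=11, slack=3)
Line 10: ['cup', 'quick'] (min_width=9, slack=5)
Line 11: ['letter', 'guitar'] (min_width=13, slack=1)
Line 12: ['were', 'number'] (min_width=11, slack=3)
Line 13: ['one'] (min_width=3, slack=11)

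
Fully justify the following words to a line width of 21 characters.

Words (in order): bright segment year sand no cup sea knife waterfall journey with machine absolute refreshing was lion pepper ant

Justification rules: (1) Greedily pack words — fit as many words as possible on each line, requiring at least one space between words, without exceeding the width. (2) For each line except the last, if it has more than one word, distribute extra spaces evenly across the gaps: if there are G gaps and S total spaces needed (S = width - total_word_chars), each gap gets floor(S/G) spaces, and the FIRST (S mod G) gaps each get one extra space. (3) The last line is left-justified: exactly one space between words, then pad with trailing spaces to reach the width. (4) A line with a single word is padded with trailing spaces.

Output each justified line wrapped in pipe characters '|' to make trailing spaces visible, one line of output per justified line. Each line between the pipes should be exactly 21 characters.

Line 1: ['bright', 'segment', 'year'] (min_width=19, slack=2)
Line 2: ['sand', 'no', 'cup', 'sea', 'knife'] (min_width=21, slack=0)
Line 3: ['waterfall', 'journey'] (min_width=17, slack=4)
Line 4: ['with', 'machine', 'absolute'] (min_width=21, slack=0)
Line 5: ['refreshing', 'was', 'lion'] (min_width=19, slack=2)
Line 6: ['pepper', 'ant'] (min_width=10, slack=11)

Answer: |bright  segment  year|
|sand no cup sea knife|
|waterfall     journey|
|with machine absolute|
|refreshing  was  lion|
|pepper ant           |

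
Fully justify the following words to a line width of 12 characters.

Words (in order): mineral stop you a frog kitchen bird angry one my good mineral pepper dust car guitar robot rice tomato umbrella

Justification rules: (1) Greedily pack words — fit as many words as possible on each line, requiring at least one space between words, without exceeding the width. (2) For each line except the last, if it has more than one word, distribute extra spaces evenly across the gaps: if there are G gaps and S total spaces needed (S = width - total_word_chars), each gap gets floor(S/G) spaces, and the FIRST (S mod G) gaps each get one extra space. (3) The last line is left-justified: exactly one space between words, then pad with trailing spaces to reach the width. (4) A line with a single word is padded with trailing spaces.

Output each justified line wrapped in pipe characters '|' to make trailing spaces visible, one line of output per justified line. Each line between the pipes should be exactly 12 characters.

Line 1: ['mineral', 'stop'] (min_width=12, slack=0)
Line 2: ['you', 'a', 'frog'] (min_width=10, slack=2)
Line 3: ['kitchen', 'bird'] (min_width=12, slack=0)
Line 4: ['angry', 'one', 'my'] (min_width=12, slack=0)
Line 5: ['good', 'mineral'] (min_width=12, slack=0)
Line 6: ['pepper', 'dust'] (min_width=11, slack=1)
Line 7: ['car', 'guitar'] (min_width=10, slack=2)
Line 8: ['robot', 'rice'] (min_width=10, slack=2)
Line 9: ['tomato'] (min_width=6, slack=6)
Line 10: ['umbrella'] (min_width=8, slack=4)

Answer: |mineral stop|
|you  a  frog|
|kitchen bird|
|angry one my|
|good mineral|
|pepper  dust|
|car   guitar|
|robot   rice|
|tomato      |
|umbrella    |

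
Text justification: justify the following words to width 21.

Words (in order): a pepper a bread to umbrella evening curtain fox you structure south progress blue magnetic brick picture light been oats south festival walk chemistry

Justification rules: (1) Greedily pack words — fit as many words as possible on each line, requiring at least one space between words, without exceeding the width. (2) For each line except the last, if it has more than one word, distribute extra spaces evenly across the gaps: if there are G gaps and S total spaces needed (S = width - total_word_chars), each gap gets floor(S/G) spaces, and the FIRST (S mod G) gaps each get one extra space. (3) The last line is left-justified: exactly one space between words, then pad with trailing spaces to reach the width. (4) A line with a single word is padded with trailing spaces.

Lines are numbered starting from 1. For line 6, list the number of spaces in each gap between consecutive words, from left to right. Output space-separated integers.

Line 1: ['a', 'pepper', 'a', 'bread', 'to'] (min_width=19, slack=2)
Line 2: ['umbrella', 'evening'] (min_width=16, slack=5)
Line 3: ['curtain', 'fox', 'you'] (min_width=15, slack=6)
Line 4: ['structure', 'south'] (min_width=15, slack=6)
Line 5: ['progress', 'blue'] (min_width=13, slack=8)
Line 6: ['magnetic', 'brick'] (min_width=14, slack=7)
Line 7: ['picture', 'light', 'been'] (min_width=18, slack=3)
Line 8: ['oats', 'south', 'festival'] (min_width=19, slack=2)
Line 9: ['walk', 'chemistry'] (min_width=14, slack=7)

Answer: 8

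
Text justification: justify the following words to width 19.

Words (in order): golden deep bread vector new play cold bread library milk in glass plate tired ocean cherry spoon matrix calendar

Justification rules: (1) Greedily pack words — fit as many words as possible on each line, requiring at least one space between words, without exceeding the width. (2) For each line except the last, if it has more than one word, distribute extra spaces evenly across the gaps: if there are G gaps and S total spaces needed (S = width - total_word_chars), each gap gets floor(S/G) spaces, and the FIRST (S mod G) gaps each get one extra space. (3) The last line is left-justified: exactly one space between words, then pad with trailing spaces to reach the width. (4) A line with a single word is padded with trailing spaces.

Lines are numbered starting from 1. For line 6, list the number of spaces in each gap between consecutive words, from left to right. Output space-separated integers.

Answer: 8

Derivation:
Line 1: ['golden', 'deep', 'bread'] (min_width=17, slack=2)
Line 2: ['vector', 'new', 'play'] (min_width=15, slack=4)
Line 3: ['cold', 'bread', 'library'] (min_width=18, slack=1)
Line 4: ['milk', 'in', 'glass', 'plate'] (min_width=19, slack=0)
Line 5: ['tired', 'ocean', 'cherry'] (min_width=18, slack=1)
Line 6: ['spoon', 'matrix'] (min_width=12, slack=7)
Line 7: ['calendar'] (min_width=8, slack=11)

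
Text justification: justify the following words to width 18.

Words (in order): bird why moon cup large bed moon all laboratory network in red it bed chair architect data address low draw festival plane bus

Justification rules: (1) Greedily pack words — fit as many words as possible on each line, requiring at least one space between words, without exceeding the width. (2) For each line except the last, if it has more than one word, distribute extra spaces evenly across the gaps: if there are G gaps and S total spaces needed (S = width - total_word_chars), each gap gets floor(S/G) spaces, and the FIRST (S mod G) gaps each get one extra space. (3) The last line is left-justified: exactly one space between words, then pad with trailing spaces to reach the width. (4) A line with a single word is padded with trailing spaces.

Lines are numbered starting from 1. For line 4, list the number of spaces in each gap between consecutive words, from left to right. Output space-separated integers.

Line 1: ['bird', 'why', 'moon', 'cup'] (min_width=17, slack=1)
Line 2: ['large', 'bed', 'moon', 'all'] (min_width=18, slack=0)
Line 3: ['laboratory', 'network'] (min_width=18, slack=0)
Line 4: ['in', 'red', 'it', 'bed'] (min_width=13, slack=5)
Line 5: ['chair', 'architect'] (min_width=15, slack=3)
Line 6: ['data', 'address', 'low'] (min_width=16, slack=2)
Line 7: ['draw', 'festival'] (min_width=13, slack=5)
Line 8: ['plane', 'bus'] (min_width=9, slack=9)

Answer: 3 3 2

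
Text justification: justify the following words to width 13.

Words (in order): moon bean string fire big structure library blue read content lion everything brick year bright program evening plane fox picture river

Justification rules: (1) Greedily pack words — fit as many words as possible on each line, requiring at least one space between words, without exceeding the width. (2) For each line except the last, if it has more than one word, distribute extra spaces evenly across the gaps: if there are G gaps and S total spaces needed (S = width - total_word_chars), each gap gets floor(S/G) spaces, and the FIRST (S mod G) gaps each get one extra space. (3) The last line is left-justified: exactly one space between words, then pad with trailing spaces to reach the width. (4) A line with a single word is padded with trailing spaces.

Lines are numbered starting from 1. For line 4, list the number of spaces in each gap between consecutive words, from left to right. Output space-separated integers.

Answer: 2

Derivation:
Line 1: ['moon', 'bean'] (min_width=9, slack=4)
Line 2: ['string', 'fire'] (min_width=11, slack=2)
Line 3: ['big', 'structure'] (min_width=13, slack=0)
Line 4: ['library', 'blue'] (min_width=12, slack=1)
Line 5: ['read', 'content'] (min_width=12, slack=1)
Line 6: ['lion'] (min_width=4, slack=9)
Line 7: ['everything'] (min_width=10, slack=3)
Line 8: ['brick', 'year'] (min_width=10, slack=3)
Line 9: ['bright'] (min_width=6, slack=7)
Line 10: ['program'] (min_width=7, slack=6)
Line 11: ['evening', 'plane'] (min_width=13, slack=0)
Line 12: ['fox', 'picture'] (min_width=11, slack=2)
Line 13: ['river'] (min_width=5, slack=8)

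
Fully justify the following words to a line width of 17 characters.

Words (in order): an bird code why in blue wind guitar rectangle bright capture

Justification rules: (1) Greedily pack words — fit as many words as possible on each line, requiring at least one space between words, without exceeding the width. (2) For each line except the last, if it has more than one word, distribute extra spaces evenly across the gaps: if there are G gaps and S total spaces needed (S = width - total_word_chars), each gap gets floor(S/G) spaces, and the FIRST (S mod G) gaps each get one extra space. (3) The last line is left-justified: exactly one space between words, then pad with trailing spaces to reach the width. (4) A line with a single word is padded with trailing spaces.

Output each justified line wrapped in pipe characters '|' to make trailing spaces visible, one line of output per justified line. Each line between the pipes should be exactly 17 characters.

Answer: |an  bird code why|
|in    blue   wind|
|guitar  rectangle|
|bright capture   |

Derivation:
Line 1: ['an', 'bird', 'code', 'why'] (min_width=16, slack=1)
Line 2: ['in', 'blue', 'wind'] (min_width=12, slack=5)
Line 3: ['guitar', 'rectangle'] (min_width=16, slack=1)
Line 4: ['bright', 'capture'] (min_width=14, slack=3)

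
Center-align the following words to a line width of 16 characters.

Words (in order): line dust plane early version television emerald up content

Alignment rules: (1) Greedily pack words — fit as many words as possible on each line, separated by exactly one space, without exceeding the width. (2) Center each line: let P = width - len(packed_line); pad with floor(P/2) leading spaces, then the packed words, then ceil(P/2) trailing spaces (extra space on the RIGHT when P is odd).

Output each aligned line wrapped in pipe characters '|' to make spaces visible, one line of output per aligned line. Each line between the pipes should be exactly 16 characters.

Answer: |line dust plane |
| early version  |
|   television   |
|   emerald up   |
|    content     |

Derivation:
Line 1: ['line', 'dust', 'plane'] (min_width=15, slack=1)
Line 2: ['early', 'version'] (min_width=13, slack=3)
Line 3: ['television'] (min_width=10, slack=6)
Line 4: ['emerald', 'up'] (min_width=10, slack=6)
Line 5: ['content'] (min_width=7, slack=9)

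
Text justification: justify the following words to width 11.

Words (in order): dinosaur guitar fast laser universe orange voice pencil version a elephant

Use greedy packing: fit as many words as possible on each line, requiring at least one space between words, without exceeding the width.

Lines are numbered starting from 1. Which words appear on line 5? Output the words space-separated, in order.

Answer: orange

Derivation:
Line 1: ['dinosaur'] (min_width=8, slack=3)
Line 2: ['guitar', 'fast'] (min_width=11, slack=0)
Line 3: ['laser'] (min_width=5, slack=6)
Line 4: ['universe'] (min_width=8, slack=3)
Line 5: ['orange'] (min_width=6, slack=5)
Line 6: ['voice'] (min_width=5, slack=6)
Line 7: ['pencil'] (min_width=6, slack=5)
Line 8: ['version', 'a'] (min_width=9, slack=2)
Line 9: ['elephant'] (min_width=8, slack=3)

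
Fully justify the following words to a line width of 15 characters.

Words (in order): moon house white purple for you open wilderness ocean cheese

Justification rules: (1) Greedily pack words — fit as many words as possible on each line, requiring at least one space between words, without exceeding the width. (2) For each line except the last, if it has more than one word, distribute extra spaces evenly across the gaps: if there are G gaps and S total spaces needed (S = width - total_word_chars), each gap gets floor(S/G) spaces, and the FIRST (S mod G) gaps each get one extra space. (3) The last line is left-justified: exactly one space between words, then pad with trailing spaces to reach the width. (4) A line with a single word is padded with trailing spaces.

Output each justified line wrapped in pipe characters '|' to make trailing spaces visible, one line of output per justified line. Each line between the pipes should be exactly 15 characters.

Line 1: ['moon', 'house'] (min_width=10, slack=5)
Line 2: ['white', 'purple'] (min_width=12, slack=3)
Line 3: ['for', 'you', 'open'] (min_width=12, slack=3)
Line 4: ['wilderness'] (min_width=10, slack=5)
Line 5: ['ocean', 'cheese'] (min_width=12, slack=3)

Answer: |moon      house|
|white    purple|
|for   you  open|
|wilderness     |
|ocean cheese   |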